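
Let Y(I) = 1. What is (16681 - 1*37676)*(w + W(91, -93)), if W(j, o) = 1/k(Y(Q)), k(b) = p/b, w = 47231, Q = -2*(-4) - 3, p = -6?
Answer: -5949668075/6 ≈ -9.9161e+8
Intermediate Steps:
Q = 5 (Q = 8 - 3 = 5)
k(b) = -6/b
W(j, o) = -1/6 (W(j, o) = 1/(-6/1) = 1/(-6*1) = 1/(-6) = -1/6)
(16681 - 1*37676)*(w + W(91, -93)) = (16681 - 1*37676)*(47231 - 1/6) = (16681 - 37676)*(283385/6) = -20995*283385/6 = -5949668075/6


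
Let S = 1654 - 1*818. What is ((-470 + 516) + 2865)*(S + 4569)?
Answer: 15733955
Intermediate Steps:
S = 836 (S = 1654 - 818 = 836)
((-470 + 516) + 2865)*(S + 4569) = ((-470 + 516) + 2865)*(836 + 4569) = (46 + 2865)*5405 = 2911*5405 = 15733955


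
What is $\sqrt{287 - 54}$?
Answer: $\sqrt{233} \approx 15.264$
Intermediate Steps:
$\sqrt{287 - 54} = \sqrt{233}$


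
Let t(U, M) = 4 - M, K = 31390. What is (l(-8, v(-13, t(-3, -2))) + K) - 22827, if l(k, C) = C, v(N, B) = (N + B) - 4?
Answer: 8552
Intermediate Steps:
v(N, B) = -4 + B + N (v(N, B) = (B + N) - 4 = -4 + B + N)
(l(-8, v(-13, t(-3, -2))) + K) - 22827 = ((-4 + (4 - 1*(-2)) - 13) + 31390) - 22827 = ((-4 + (4 + 2) - 13) + 31390) - 22827 = ((-4 + 6 - 13) + 31390) - 22827 = (-11 + 31390) - 22827 = 31379 - 22827 = 8552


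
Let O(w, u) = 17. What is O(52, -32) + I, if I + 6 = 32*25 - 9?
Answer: 802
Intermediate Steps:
I = 785 (I = -6 + (32*25 - 9) = -6 + (800 - 9) = -6 + 791 = 785)
O(52, -32) + I = 17 + 785 = 802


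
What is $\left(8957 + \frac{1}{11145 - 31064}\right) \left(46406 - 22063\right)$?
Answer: $\frac{4343143735326}{19919} \approx 2.1804 \cdot 10^{8}$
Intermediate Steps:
$\left(8957 + \frac{1}{11145 - 31064}\right) \left(46406 - 22063\right) = \left(8957 + \frac{1}{-19919}\right) 24343 = \left(8957 - \frac{1}{19919}\right) 24343 = \frac{178414482}{19919} \cdot 24343 = \frac{4343143735326}{19919}$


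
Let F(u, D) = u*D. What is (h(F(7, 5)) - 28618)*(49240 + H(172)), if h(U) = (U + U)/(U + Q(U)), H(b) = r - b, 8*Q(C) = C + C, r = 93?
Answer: -7034054202/5 ≈ -1.4068e+9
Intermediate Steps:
Q(C) = C/4 (Q(C) = (C + C)/8 = (2*C)/8 = C/4)
H(b) = 93 - b
F(u, D) = D*u
h(U) = 8/5 (h(U) = (U + U)/(U + U/4) = (2*U)/((5*U/4)) = (2*U)*(4/(5*U)) = 8/5)
(h(F(7, 5)) - 28618)*(49240 + H(172)) = (8/5 - 28618)*(49240 + (93 - 1*172)) = -143082*(49240 + (93 - 172))/5 = -143082*(49240 - 79)/5 = -143082/5*49161 = -7034054202/5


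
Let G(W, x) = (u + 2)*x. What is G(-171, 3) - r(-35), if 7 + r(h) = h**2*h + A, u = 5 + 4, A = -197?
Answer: 43112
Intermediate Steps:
u = 9
G(W, x) = 11*x (G(W, x) = (9 + 2)*x = 11*x)
r(h) = -204 + h**3 (r(h) = -7 + (h**2*h - 197) = -7 + (h**3 - 197) = -7 + (-197 + h**3) = -204 + h**3)
G(-171, 3) - r(-35) = 11*3 - (-204 + (-35)**3) = 33 - (-204 - 42875) = 33 - 1*(-43079) = 33 + 43079 = 43112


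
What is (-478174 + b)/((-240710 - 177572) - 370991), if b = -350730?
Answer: 828904/789273 ≈ 1.0502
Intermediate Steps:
(-478174 + b)/((-240710 - 177572) - 370991) = (-478174 - 350730)/((-240710 - 177572) - 370991) = -828904/(-418282 - 370991) = -828904/(-789273) = -828904*(-1/789273) = 828904/789273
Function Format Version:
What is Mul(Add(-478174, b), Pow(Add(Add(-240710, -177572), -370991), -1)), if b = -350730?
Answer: Rational(828904, 789273) ≈ 1.0502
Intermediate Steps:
Mul(Add(-478174, b), Pow(Add(Add(-240710, -177572), -370991), -1)) = Mul(Add(-478174, -350730), Pow(Add(Add(-240710, -177572), -370991), -1)) = Mul(-828904, Pow(Add(-418282, -370991), -1)) = Mul(-828904, Pow(-789273, -1)) = Mul(-828904, Rational(-1, 789273)) = Rational(828904, 789273)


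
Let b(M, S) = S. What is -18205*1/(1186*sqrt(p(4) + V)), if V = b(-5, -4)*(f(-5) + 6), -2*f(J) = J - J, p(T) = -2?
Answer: 18205*I*sqrt(26)/30836 ≈ 3.0104*I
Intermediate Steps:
f(J) = 0 (f(J) = -(J - J)/2 = -1/2*0 = 0)
V = -24 (V = -4*(0 + 6) = -4*6 = -24)
-18205*1/(1186*sqrt(p(4) + V)) = -18205*1/(1186*sqrt(-2 - 24)) = -18205*(-I*sqrt(26)/30836) = -(-18205)*I*sqrt(26)/30836 = 18205*I*sqrt(26)/30836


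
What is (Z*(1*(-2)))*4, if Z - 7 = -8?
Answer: 8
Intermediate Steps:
Z = -1 (Z = 7 - 8 = -1)
(Z*(1*(-2)))*4 = -(-2)*4 = -1*(-2)*4 = 2*4 = 8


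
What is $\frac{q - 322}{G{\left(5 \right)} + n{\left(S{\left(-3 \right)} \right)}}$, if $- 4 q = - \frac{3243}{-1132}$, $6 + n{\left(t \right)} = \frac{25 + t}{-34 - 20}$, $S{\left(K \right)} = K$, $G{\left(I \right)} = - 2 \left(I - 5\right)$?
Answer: $\frac{39453993}{783344} \approx 50.366$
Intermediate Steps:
$G{\left(I \right)} = 10 - 2 I$ ($G{\left(I \right)} = - 2 \left(-5 + I\right) = 10 - 2 I$)
$n{\left(t \right)} = - \frac{349}{54} - \frac{t}{54}$ ($n{\left(t \right)} = -6 + \frac{25 + t}{-34 - 20} = -6 + \frac{25 + t}{-54} = -6 + \left(25 + t\right) \left(- \frac{1}{54}\right) = -6 - \left(\frac{25}{54} + \frac{t}{54}\right) = - \frac{349}{54} - \frac{t}{54}$)
$q = - \frac{3243}{4528}$ ($q = - \frac{\left(-3243\right) \frac{1}{-1132}}{4} = - \frac{\left(-3243\right) \left(- \frac{1}{1132}\right)}{4} = \left(- \frac{1}{4}\right) \frac{3243}{1132} = - \frac{3243}{4528} \approx -0.71621$)
$\frac{q - 322}{G{\left(5 \right)} + n{\left(S{\left(-3 \right)} \right)}} = \frac{- \frac{3243}{4528} - 322}{\left(10 - 10\right) - \frac{173}{27}} = - \frac{1461259}{4528 \left(\left(10 - 10\right) + \left(- \frac{349}{54} + \frac{1}{18}\right)\right)} = - \frac{1461259}{4528 \left(0 - \frac{173}{27}\right)} = - \frac{1461259}{4528 \left(- \frac{173}{27}\right)} = \left(- \frac{1461259}{4528}\right) \left(- \frac{27}{173}\right) = \frac{39453993}{783344}$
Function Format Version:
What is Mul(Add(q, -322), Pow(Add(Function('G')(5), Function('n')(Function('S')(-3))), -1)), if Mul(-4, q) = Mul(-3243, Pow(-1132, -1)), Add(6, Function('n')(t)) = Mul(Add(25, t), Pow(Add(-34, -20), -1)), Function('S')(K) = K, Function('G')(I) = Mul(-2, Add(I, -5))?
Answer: Rational(39453993, 783344) ≈ 50.366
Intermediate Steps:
Function('G')(I) = Add(10, Mul(-2, I)) (Function('G')(I) = Mul(-2, Add(-5, I)) = Add(10, Mul(-2, I)))
Function('n')(t) = Add(Rational(-349, 54), Mul(Rational(-1, 54), t)) (Function('n')(t) = Add(-6, Mul(Add(25, t), Pow(Add(-34, -20), -1))) = Add(-6, Mul(Add(25, t), Pow(-54, -1))) = Add(-6, Mul(Add(25, t), Rational(-1, 54))) = Add(-6, Add(Rational(-25, 54), Mul(Rational(-1, 54), t))) = Add(Rational(-349, 54), Mul(Rational(-1, 54), t)))
q = Rational(-3243, 4528) (q = Mul(Rational(-1, 4), Mul(-3243, Pow(-1132, -1))) = Mul(Rational(-1, 4), Mul(-3243, Rational(-1, 1132))) = Mul(Rational(-1, 4), Rational(3243, 1132)) = Rational(-3243, 4528) ≈ -0.71621)
Mul(Add(q, -322), Pow(Add(Function('G')(5), Function('n')(Function('S')(-3))), -1)) = Mul(Add(Rational(-3243, 4528), -322), Pow(Add(Add(10, Mul(-2, 5)), Add(Rational(-349, 54), Mul(Rational(-1, 54), -3))), -1)) = Mul(Rational(-1461259, 4528), Pow(Add(Add(10, -10), Add(Rational(-349, 54), Rational(1, 18))), -1)) = Mul(Rational(-1461259, 4528), Pow(Add(0, Rational(-173, 27)), -1)) = Mul(Rational(-1461259, 4528), Pow(Rational(-173, 27), -1)) = Mul(Rational(-1461259, 4528), Rational(-27, 173)) = Rational(39453993, 783344)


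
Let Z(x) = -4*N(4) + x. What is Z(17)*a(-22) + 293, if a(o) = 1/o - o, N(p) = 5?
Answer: 4997/22 ≈ 227.14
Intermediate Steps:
Z(x) = -20 + x (Z(x) = -4*5 + x = -20 + x)
Z(17)*a(-22) + 293 = (-20 + 17)*(1/(-22) - 1*(-22)) + 293 = -3*(-1/22 + 22) + 293 = -3*483/22 + 293 = -1449/22 + 293 = 4997/22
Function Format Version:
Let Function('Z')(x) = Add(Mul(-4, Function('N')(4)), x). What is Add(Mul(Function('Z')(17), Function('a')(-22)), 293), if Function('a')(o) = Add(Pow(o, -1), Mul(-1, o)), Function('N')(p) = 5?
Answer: Rational(4997, 22) ≈ 227.14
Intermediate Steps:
Function('Z')(x) = Add(-20, x) (Function('Z')(x) = Add(Mul(-4, 5), x) = Add(-20, x))
Add(Mul(Function('Z')(17), Function('a')(-22)), 293) = Add(Mul(Add(-20, 17), Add(Pow(-22, -1), Mul(-1, -22))), 293) = Add(Mul(-3, Add(Rational(-1, 22), 22)), 293) = Add(Mul(-3, Rational(483, 22)), 293) = Add(Rational(-1449, 22), 293) = Rational(4997, 22)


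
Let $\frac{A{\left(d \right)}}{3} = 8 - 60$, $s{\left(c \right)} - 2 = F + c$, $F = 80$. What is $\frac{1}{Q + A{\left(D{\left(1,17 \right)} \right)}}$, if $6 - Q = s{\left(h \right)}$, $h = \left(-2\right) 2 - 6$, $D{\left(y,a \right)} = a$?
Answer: $- \frac{1}{222} \approx -0.0045045$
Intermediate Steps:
$h = -10$ ($h = -4 - 6 = -10$)
$s{\left(c \right)} = 82 + c$ ($s{\left(c \right)} = 2 + \left(80 + c\right) = 82 + c$)
$A{\left(d \right)} = -156$ ($A{\left(d \right)} = 3 \left(8 - 60\right) = 3 \left(-52\right) = -156$)
$Q = -66$ ($Q = 6 - \left(82 - 10\right) = 6 - 72 = -66$)
$\frac{1}{Q + A{\left(D{\left(1,17 \right)} \right)}} = \frac{1}{-66 - 156} = \frac{1}{-222} = - \frac{1}{222}$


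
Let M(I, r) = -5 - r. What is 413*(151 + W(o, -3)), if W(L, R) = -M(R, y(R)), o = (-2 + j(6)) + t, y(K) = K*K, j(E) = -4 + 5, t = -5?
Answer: 68145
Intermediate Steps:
j(E) = 1
y(K) = K**2
o = -6 (o = (-2 + 1) - 5 = -1 - 5 = -6)
W(L, R) = 5 + R**2 (W(L, R) = -(-5 - R**2) = 5 + R**2)
413*(151 + W(o, -3)) = 413*(151 + (5 + (-3)**2)) = 413*(151 + (5 + 9)) = 413*(151 + 14) = 413*165 = 68145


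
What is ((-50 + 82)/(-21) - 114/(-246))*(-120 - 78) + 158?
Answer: 105604/287 ≈ 367.96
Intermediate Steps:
((-50 + 82)/(-21) - 114/(-246))*(-120 - 78) + 158 = (32*(-1/21) - 114*(-1/246))*(-198) + 158 = (-32/21 + 19/41)*(-198) + 158 = -913/861*(-198) + 158 = 60258/287 + 158 = 105604/287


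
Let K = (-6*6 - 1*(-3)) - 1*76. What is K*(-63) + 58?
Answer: 6925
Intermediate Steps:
K = -109 (K = (-36 + 3) - 76 = -33 - 76 = -109)
K*(-63) + 58 = -109*(-63) + 58 = 6867 + 58 = 6925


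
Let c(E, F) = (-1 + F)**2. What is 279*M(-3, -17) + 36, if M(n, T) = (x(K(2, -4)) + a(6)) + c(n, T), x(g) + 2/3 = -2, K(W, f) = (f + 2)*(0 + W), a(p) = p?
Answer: 91362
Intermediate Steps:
K(W, f) = W*(2 + f) (K(W, f) = (2 + f)*W = W*(2 + f))
x(g) = -8/3 (x(g) = -2/3 - 2 = -8/3)
M(n, T) = 10/3 + (-1 + T)**2 (M(n, T) = (-8/3 + 6) + (-1 + T)**2 = 10/3 + (-1 + T)**2)
279*M(-3, -17) + 36 = 279*(10/3 + (-1 - 17)**2) + 36 = 279*(10/3 + (-18)**2) + 36 = 279*(10/3 + 324) + 36 = 279*(982/3) + 36 = 91326 + 36 = 91362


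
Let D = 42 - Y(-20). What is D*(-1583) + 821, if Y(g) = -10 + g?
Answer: -113155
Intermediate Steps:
D = 72 (D = 42 - (-10 - 20) = 42 - 1*(-30) = 42 + 30 = 72)
D*(-1583) + 821 = 72*(-1583) + 821 = -113976 + 821 = -113155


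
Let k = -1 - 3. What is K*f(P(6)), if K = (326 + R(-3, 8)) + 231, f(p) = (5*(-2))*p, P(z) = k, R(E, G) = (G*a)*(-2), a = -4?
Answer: 24840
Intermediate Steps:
R(E, G) = 8*G (R(E, G) = (G*(-4))*(-2) = -4*G*(-2) = 8*G)
k = -4
P(z) = -4
f(p) = -10*p
K = 621 (K = (326 + 8*8) + 231 = (326 + 64) + 231 = 390 + 231 = 621)
K*f(P(6)) = 621*(-10*(-4)) = 621*40 = 24840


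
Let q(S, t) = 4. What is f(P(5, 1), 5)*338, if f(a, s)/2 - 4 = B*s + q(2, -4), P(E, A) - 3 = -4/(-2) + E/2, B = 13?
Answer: 49348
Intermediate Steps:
P(E, A) = 5 + E/2 (P(E, A) = 3 + (-4/(-2) + E/2) = 3 + (-4*(-1/2) + E*(1/2)) = 3 + (2 + E/2) = 5 + E/2)
f(a, s) = 16 + 26*s (f(a, s) = 8 + 2*(13*s + 4) = 8 + 2*(4 + 13*s) = 8 + (8 + 26*s) = 16 + 26*s)
f(P(5, 1), 5)*338 = (16 + 26*5)*338 = (16 + 130)*338 = 146*338 = 49348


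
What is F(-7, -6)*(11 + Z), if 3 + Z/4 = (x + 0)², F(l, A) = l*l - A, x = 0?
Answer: -55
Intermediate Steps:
F(l, A) = l² - A
Z = -12 (Z = -12 + 4*(0 + 0)² = -12 + 4*0² = -12 + 4*0 = -12 + 0 = -12)
F(-7, -6)*(11 + Z) = ((-7)² - 1*(-6))*(11 - 12) = (49 + 6)*(-1) = 55*(-1) = -55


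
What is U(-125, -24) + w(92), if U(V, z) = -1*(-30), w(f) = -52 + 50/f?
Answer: -987/46 ≈ -21.457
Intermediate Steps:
U(V, z) = 30
U(-125, -24) + w(92) = 30 + (-52 + 50/92) = 30 + (-52 + 50*(1/92)) = 30 + (-52 + 25/46) = 30 - 2367/46 = -987/46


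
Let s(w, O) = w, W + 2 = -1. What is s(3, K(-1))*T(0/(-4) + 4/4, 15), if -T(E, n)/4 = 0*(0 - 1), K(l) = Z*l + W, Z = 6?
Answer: 0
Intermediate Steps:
W = -3 (W = -2 - 1 = -3)
K(l) = -3 + 6*l (K(l) = 6*l - 3 = -3 + 6*l)
T(E, n) = 0 (T(E, n) = -0*(0 - 1) = -0*(-1) = -4*0 = 0)
s(3, K(-1))*T(0/(-4) + 4/4, 15) = 3*0 = 0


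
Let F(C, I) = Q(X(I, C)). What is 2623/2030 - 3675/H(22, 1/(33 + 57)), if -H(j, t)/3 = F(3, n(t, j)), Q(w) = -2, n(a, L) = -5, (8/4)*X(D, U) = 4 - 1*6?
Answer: -620376/1015 ≈ -611.21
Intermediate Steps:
X(D, U) = -1 (X(D, U) = (4 - 1*6)/2 = (4 - 6)/2 = (1/2)*(-2) = -1)
F(C, I) = -2
H(j, t) = 6 (H(j, t) = -3*(-2) = 6)
2623/2030 - 3675/H(22, 1/(33 + 57)) = 2623/2030 - 3675/6 = 2623*(1/2030) - 3675*1/6 = 2623/2030 - 1225/2 = -620376/1015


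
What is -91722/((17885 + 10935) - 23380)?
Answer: -45861/2720 ≈ -16.861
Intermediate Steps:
-91722/((17885 + 10935) - 23380) = -91722/(28820 - 23380) = -91722/5440 = -91722*1/5440 = -45861/2720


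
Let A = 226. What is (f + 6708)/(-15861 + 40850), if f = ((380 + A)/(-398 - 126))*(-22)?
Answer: 882081/3273559 ≈ 0.26946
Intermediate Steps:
f = 3333/131 (f = ((380 + 226)/(-398 - 126))*(-22) = (606/(-524))*(-22) = (606*(-1/524))*(-22) = -303/262*(-22) = 3333/131 ≈ 25.443)
(f + 6708)/(-15861 + 40850) = (3333/131 + 6708)/(-15861 + 40850) = (882081/131)/24989 = (882081/131)*(1/24989) = 882081/3273559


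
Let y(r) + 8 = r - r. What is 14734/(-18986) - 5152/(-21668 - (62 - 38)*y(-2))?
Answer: -3903777/7281131 ≈ -0.53615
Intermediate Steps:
y(r) = -8 (y(r) = -8 + (r - r) = -8 + 0 = -8)
14734/(-18986) - 5152/(-21668 - (62 - 38)*y(-2)) = 14734/(-18986) - 5152/(-21668 - (62 - 38)*(-8)) = 14734*(-1/18986) - 5152/(-21668 - 24*(-8)) = -7367/9493 - 5152/(-21668 - 1*(-192)) = -7367/9493 - 5152/(-21668 + 192) = -7367/9493 - 5152/(-21476) = -7367/9493 - 5152*(-1/21476) = -7367/9493 + 184/767 = -3903777/7281131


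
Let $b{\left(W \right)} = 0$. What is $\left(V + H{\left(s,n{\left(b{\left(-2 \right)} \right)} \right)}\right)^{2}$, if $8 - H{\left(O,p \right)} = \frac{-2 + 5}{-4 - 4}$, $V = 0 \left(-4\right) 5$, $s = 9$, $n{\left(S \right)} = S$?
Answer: $\frac{4489}{64} \approx 70.141$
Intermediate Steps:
$V = 0$ ($V = 0 \cdot 5 = 0$)
$H{\left(O,p \right)} = \frac{67}{8}$ ($H{\left(O,p \right)} = 8 - \frac{-2 + 5}{-4 - 4} = 8 - \frac{1}{-8} \cdot 3 = 8 - \left(- \frac{1}{8}\right) 3 = 8 - - \frac{3}{8} = 8 + \frac{3}{8} = \frac{67}{8}$)
$\left(V + H{\left(s,n{\left(b{\left(-2 \right)} \right)} \right)}\right)^{2} = \left(0 + \frac{67}{8}\right)^{2} = \left(\frac{67}{8}\right)^{2} = \frac{4489}{64}$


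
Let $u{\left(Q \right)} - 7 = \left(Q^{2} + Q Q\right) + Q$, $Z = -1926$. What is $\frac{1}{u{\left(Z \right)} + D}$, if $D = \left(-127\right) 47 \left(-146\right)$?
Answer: $\frac{1}{8288507} \approx 1.2065 \cdot 10^{-7}$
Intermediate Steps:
$u{\left(Q \right)} = 7 + Q + 2 Q^{2}$ ($u{\left(Q \right)} = 7 + \left(\left(Q^{2} + Q Q\right) + Q\right) = 7 + \left(\left(Q^{2} + Q^{2}\right) + Q\right) = 7 + \left(2 Q^{2} + Q\right) = 7 + \left(Q + 2 Q^{2}\right) = 7 + Q + 2 Q^{2}$)
$D = 871474$ ($D = \left(-5969\right) \left(-146\right) = 871474$)
$\frac{1}{u{\left(Z \right)} + D} = \frac{1}{\left(7 - 1926 + 2 \left(-1926\right)^{2}\right) + 871474} = \frac{1}{\left(7 - 1926 + 2 \cdot 3709476\right) + 871474} = \frac{1}{\left(7 - 1926 + 7418952\right) + 871474} = \frac{1}{7417033 + 871474} = \frac{1}{8288507}$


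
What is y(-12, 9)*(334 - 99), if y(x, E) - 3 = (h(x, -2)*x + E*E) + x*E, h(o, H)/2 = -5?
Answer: 22560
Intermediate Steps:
h(o, H) = -10 (h(o, H) = 2*(-5) = -10)
y(x, E) = 3 + E**2 - 10*x + E*x (y(x, E) = 3 + ((-10*x + E*E) + x*E) = 3 + ((-10*x + E**2) + E*x) = 3 + ((E**2 - 10*x) + E*x) = 3 + (E**2 - 10*x + E*x) = 3 + E**2 - 10*x + E*x)
y(-12, 9)*(334 - 99) = (3 + 9**2 - 10*(-12) + 9*(-12))*(334 - 99) = (3 + 81 + 120 - 108)*235 = 96*235 = 22560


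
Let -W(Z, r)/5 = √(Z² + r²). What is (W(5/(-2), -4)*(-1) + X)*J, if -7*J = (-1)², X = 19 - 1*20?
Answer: ⅐ - 5*√89/14 ≈ -3.2264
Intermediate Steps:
W(Z, r) = -5*√(Z² + r²)
X = -1 (X = 19 - 20 = -1)
J = -⅐ (J = -⅐*(-1)² = -⅐*1 = -⅐ ≈ -0.14286)
(W(5/(-2), -4)*(-1) + X)*J = (-5*√((5/(-2))² + (-4)²)*(-1) - 1)*(-⅐) = (-5*√((5*(-½))² + 16)*(-1) - 1)*(-⅐) = (-5*√((-5/2)² + 16)*(-1) - 1)*(-⅐) = (-5*√(25/4 + 16)*(-1) - 1)*(-⅐) = (-5*√89/2*(-1) - 1)*(-⅐) = (5*√89/2 - 1)*(-⅐) = (-1 + 5*√89/2)*(-⅐) = ⅐ - 5*√89/14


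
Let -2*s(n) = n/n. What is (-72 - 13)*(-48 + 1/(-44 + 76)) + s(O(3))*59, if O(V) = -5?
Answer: 129531/32 ≈ 4047.8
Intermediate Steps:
s(n) = -1/2 (s(n) = -n/(2*n) = -1/2*1 = -1/2)
(-72 - 13)*(-48 + 1/(-44 + 76)) + s(O(3))*59 = (-72 - 13)*(-48 + 1/(-44 + 76)) - 1/2*59 = -85*(-48 + 1/32) - 59/2 = -85*(-1535/32) - 59/2 = 130475/32 - 59/2 = 129531/32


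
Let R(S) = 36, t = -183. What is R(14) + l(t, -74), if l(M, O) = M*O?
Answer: 13578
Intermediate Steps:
R(14) + l(t, -74) = 36 - 183*(-74) = 36 + 13542 = 13578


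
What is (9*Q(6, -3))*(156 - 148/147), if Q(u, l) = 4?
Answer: 273408/49 ≈ 5579.8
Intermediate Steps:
(9*Q(6, -3))*(156 - 148/147) = (9*4)*(156 - 148/147) = 36*(156 - 148*1/147) = 36*(156 - 148/147) = 36*(22784/147) = 273408/49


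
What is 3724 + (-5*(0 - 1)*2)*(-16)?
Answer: 3564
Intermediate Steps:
3724 + (-5*(0 - 1)*2)*(-16) = 3724 + (-5*(-1)*2)*(-16) = 3724 + (5*2)*(-16) = 3724 + 10*(-16) = 3724 - 160 = 3564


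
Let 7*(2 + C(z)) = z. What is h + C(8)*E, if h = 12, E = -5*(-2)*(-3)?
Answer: 264/7 ≈ 37.714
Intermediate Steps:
E = -30 (E = 10*(-3) = -30)
C(z) = -2 + z/7
h + C(8)*E = 12 + (-2 + (⅐)*8)*(-30) = 12 + (-2 + 8/7)*(-30) = 12 - 6/7*(-30) = 12 + 180/7 = 264/7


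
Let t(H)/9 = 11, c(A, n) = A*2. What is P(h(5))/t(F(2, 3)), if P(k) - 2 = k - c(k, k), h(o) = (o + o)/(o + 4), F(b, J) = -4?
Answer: 8/891 ≈ 0.0089787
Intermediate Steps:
c(A, n) = 2*A
t(H) = 99 (t(H) = 9*11 = 99)
h(o) = 2*o/(4 + o) (h(o) = (2*o)/(4 + o) = 2*o/(4 + o))
P(k) = 2 - k (P(k) = 2 + (k - 2*k) = 2 - k)
P(h(5))/t(F(2, 3)) = (2 - 2*5/(4 + 5))/99 = (2 - 2*5/9)*(1/99) = (2 - 1*10/9)*(1/99) = (2 - 10/9)*(1/99) = (8/9)*(1/99) = 8/891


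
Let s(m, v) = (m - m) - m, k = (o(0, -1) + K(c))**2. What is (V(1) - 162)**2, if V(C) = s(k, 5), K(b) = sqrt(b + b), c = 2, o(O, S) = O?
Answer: 27556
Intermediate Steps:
K(b) = sqrt(2)*sqrt(b) (K(b) = sqrt(2*b) = sqrt(2)*sqrt(b))
k = 4 (k = (0 + sqrt(2)*sqrt(2))**2 = (0 + 2)**2 = 2**2 = 4)
s(m, v) = -m (s(m, v) = 0 - m = -m)
V(C) = -4 (V(C) = -1*4 = -4)
(V(1) - 162)**2 = (-4 - 162)**2 = (-166)**2 = 27556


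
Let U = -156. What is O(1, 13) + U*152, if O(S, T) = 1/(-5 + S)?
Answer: -94849/4 ≈ -23712.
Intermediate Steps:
O(1, 13) + U*152 = 1/(-5 + 1) - 156*152 = 1/(-4) - 23712 = -1/4 - 23712 = -94849/4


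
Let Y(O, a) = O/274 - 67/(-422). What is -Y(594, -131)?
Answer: -134513/57814 ≈ -2.3267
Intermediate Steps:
Y(O, a) = 67/422 + O/274 (Y(O, a) = O*(1/274) - 67*(-1/422) = O/274 + 67/422 = 67/422 + O/274)
-Y(594, -131) = -(67/422 + (1/274)*594) = -(67/422 + 297/137) = -1*134513/57814 = -134513/57814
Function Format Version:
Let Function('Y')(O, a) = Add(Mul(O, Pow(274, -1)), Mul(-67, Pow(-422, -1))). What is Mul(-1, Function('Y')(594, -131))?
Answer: Rational(-134513, 57814) ≈ -2.3267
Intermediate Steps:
Function('Y')(O, a) = Add(Rational(67, 422), Mul(Rational(1, 274), O)) (Function('Y')(O, a) = Add(Mul(O, Rational(1, 274)), Mul(-67, Rational(-1, 422))) = Add(Mul(Rational(1, 274), O), Rational(67, 422)) = Add(Rational(67, 422), Mul(Rational(1, 274), O)))
Mul(-1, Function('Y')(594, -131)) = Mul(-1, Add(Rational(67, 422), Mul(Rational(1, 274), 594))) = Mul(-1, Add(Rational(67, 422), Rational(297, 137))) = Mul(-1, Rational(134513, 57814)) = Rational(-134513, 57814)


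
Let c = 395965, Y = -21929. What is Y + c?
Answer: 374036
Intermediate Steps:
Y + c = -21929 + 395965 = 374036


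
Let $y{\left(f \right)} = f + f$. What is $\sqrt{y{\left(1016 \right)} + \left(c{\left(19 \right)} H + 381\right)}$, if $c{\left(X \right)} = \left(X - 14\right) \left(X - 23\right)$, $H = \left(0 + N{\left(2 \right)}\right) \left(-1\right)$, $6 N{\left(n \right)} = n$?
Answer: $\frac{\sqrt{21777}}{3} \approx 49.19$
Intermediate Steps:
$N{\left(n \right)} = \frac{n}{6}$
$H = - \frac{1}{3}$ ($H = \left(0 + \frac{1}{6} \cdot 2\right) \left(-1\right) = \left(0 + \frac{1}{3}\right) \left(-1\right) = \frac{1}{3} \left(-1\right) = - \frac{1}{3} \approx -0.33333$)
$c{\left(X \right)} = \left(-23 + X\right) \left(-14 + X\right)$ ($c{\left(X \right)} = \left(-14 + X\right) \left(-23 + X\right) = \left(-23 + X\right) \left(-14 + X\right)$)
$y{\left(f \right)} = 2 f$
$\sqrt{y{\left(1016 \right)} + \left(c{\left(19 \right)} H + 381\right)} = \sqrt{2 \cdot 1016 + \left(\left(322 + 19^{2} - 703\right) \left(- \frac{1}{3}\right) + 381\right)} = \sqrt{2032 + \left(\left(322 + 361 - 703\right) \left(- \frac{1}{3}\right) + 381\right)} = \sqrt{2032 + \left(\left(-20\right) \left(- \frac{1}{3}\right) + 381\right)} = \sqrt{2032 + \left(\frac{20}{3} + 381\right)} = \sqrt{2032 + \frac{1163}{3}} = \sqrt{\frac{7259}{3}} = \frac{\sqrt{21777}}{3}$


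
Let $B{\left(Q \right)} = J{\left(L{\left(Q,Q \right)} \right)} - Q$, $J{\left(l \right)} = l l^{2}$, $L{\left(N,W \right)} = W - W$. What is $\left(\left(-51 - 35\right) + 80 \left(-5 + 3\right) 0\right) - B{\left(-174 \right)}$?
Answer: $-260$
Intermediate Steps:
$L{\left(N,W \right)} = 0$
$J{\left(l \right)} = l^{3}$
$B{\left(Q \right)} = - Q$ ($B{\left(Q \right)} = 0^{3} - Q = 0 - Q = - Q$)
$\left(\left(-51 - 35\right) + 80 \left(-5 + 3\right) 0\right) - B{\left(-174 \right)} = \left(\left(-51 - 35\right) + 80 \left(-5 + 3\right) 0\right) - \left(-1\right) \left(-174\right) = \left(\left(-51 - 35\right) + 80 \left(\left(-2\right) 0\right)\right) - 174 = \left(-86 + 80 \cdot 0\right) - 174 = \left(-86 + 0\right) - 174 = -86 - 174 = -260$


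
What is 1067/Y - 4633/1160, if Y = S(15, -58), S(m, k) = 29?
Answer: 38047/1160 ≈ 32.799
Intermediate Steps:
Y = 29
1067/Y - 4633/1160 = 1067/29 - 4633/1160 = 38047/1160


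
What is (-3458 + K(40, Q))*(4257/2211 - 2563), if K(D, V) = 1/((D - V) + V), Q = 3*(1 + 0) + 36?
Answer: 2966804231/335 ≈ 8.8561e+6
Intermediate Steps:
Q = 39 (Q = 3*1 + 36 = 3 + 36 = 39)
K(D, V) = 1/D
(-3458 + K(40, Q))*(4257/2211 - 2563) = (-3458 + 1/40)*(4257/2211 - 2563) = (-3458 + 1/40)*(4257*(1/2211) - 2563) = -138319*(129/67 - 2563)/40 = -138319/40*(-171592/67) = 2966804231/335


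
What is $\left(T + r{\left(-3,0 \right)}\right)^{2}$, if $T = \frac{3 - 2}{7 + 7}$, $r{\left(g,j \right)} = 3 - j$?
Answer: $\frac{1849}{196} \approx 9.4337$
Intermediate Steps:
$T = \frac{1}{14}$ ($T = 1 \cdot \frac{1}{14} = \frac{1}{14} \approx 0.071429$)
$\left(T + r{\left(-3,0 \right)}\right)^{2} = \left(\frac{1}{14} + \left(3 - 0\right)\right)^{2} = \left(\frac{1}{14} + \left(3 + 0\right)\right)^{2} = \left(\frac{1}{14} + 3\right)^{2} = \left(\frac{43}{14}\right)^{2} = \frac{1849}{196}$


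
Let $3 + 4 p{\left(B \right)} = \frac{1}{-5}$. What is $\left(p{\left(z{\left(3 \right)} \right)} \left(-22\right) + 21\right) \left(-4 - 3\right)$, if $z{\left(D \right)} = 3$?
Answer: $- \frac{1351}{5} \approx -270.2$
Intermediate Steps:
$p{\left(B \right)} = - \frac{4}{5}$ ($p{\left(B \right)} = - \frac{3}{4} + \frac{1}{4 \left(-5\right)} = - \frac{3}{4} + \frac{1}{4} \left(- \frac{1}{5}\right) = - \frac{3}{4} - \frac{1}{20} = - \frac{4}{5}$)
$\left(p{\left(z{\left(3 \right)} \right)} \left(-22\right) + 21\right) \left(-4 - 3\right) = \left(\left(- \frac{4}{5}\right) \left(-22\right) + 21\right) \left(-4 - 3\right) = \left(\frac{88}{5} + 21\right) \left(-4 - 3\right) = \frac{193}{5} \left(-7\right) = - \frac{1351}{5}$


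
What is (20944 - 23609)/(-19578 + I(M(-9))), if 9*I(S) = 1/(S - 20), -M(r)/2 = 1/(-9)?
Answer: 94874/696977 ≈ 0.13612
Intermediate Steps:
M(r) = 2/9 (M(r) = -2/(-9) = -2*(-⅑) = 2/9)
I(S) = 1/(9*(-20 + S)) (I(S) = 1/(9*(S - 20)) = 1/(9*(-20 + S)))
(20944 - 23609)/(-19578 + I(M(-9))) = (20944 - 23609)/(-19578 + 1/(9*(-20 + 2/9))) = -2665/(-19578 + 1/(9*(-178/9))) = -2665/(-19578 + (⅑)*(-9/178)) = -2665/(-19578 - 1/178) = -2665/(-3484885/178) = -2665*(-178/3484885) = 94874/696977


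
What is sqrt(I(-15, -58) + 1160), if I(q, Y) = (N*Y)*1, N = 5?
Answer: sqrt(870) ≈ 29.496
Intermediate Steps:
I(q, Y) = 5*Y (I(q, Y) = (5*Y)*1 = 5*Y)
sqrt(I(-15, -58) + 1160) = sqrt(5*(-58) + 1160) = sqrt(-290 + 1160) = sqrt(870)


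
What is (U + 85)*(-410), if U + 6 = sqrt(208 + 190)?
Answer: -32390 - 410*sqrt(398) ≈ -40570.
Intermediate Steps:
U = -6 + sqrt(398) (U = -6 + sqrt(208 + 190) = -6 + sqrt(398) ≈ 13.950)
(U + 85)*(-410) = ((-6 + sqrt(398)) + 85)*(-410) = (79 + sqrt(398))*(-410) = -32390 - 410*sqrt(398)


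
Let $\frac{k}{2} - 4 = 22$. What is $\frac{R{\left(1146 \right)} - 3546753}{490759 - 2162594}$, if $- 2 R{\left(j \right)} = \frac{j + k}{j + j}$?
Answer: $\frac{1625831695}{766369164} \approx 2.1215$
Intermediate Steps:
$k = 52$ ($k = 8 + 2 \cdot 22 = 8 + 44 = 52$)
$R{\left(j \right)} = - \frac{52 + j}{4 j}$ ($R{\left(j \right)} = - \frac{\left(j + 52\right) \frac{1}{j + j}}{2} = - \frac{\left(52 + j\right) \frac{1}{2 j}}{2} = - \frac{\frac{1}{2} \frac{1}{j} \left(52 + j\right)}{2} = - \frac{52 + j}{4 j}$)
$\frac{R{\left(1146 \right)} - 3546753}{490759 - 2162594} = \frac{\frac{-52 - 1146}{4 \cdot 1146} - 3546753}{490759 - 2162594} = \frac{\frac{1}{4} \cdot \frac{1}{1146} \left(-52 - 1146\right) - 3546753}{-1671835} = \left(\frac{1}{4} \cdot \frac{1}{1146} \left(-1198\right) - 3546753\right) \left(- \frac{1}{1671835}\right) = \left(- \frac{599}{2292} - 3546753\right) \left(- \frac{1}{1671835}\right) = \left(- \frac{8129158475}{2292}\right) \left(- \frac{1}{1671835}\right) = \frac{1625831695}{766369164}$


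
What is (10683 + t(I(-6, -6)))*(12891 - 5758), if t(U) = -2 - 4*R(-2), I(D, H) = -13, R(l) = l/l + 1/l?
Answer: 76173307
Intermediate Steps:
R(l) = 1 + 1/l
t(U) = -4 (t(U) = -2 - 4*(1 - 2)/(-2) = -2 - (-2)*(-1) = -2 - 4*½ = -2 - 2 = -4)
(10683 + t(I(-6, -6)))*(12891 - 5758) = (10683 - 4)*(12891 - 5758) = 10679*7133 = 76173307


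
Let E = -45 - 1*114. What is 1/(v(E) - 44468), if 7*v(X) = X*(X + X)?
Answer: -7/260714 ≈ -2.6849e-5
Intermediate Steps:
E = -159 (E = -45 - 114 = -159)
v(X) = 2*X²/7 (v(X) = (X*(X + X))/7 = (X*(2*X))/7 = (2*X²)/7 = 2*X²/7)
1/(v(E) - 44468) = 1/((2/7)*(-159)² - 44468) = 1/((2/7)*25281 - 44468) = 1/(50562/7 - 44468) = 1/(-260714/7) = -7/260714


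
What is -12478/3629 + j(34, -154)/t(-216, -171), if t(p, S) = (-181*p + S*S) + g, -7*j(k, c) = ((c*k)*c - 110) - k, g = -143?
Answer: -4441086462/866166091 ≈ -5.1273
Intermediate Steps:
j(k, c) = 110/7 + k/7 - k*c**2/7 (j(k, c) = -(((c*k)*c - 110) - k)/7 = -((k*c**2 - 110) - k)/7 = -((-110 + k*c**2) - k)/7 = -(-110 - k + k*c**2)/7 = 110/7 + k/7 - k*c**2/7)
t(p, S) = -143 + S**2 - 181*p (t(p, S) = (-181*p + S*S) - 143 = (-181*p + S**2) - 143 = (S**2 - 181*p) - 143 = -143 + S**2 - 181*p)
-12478/3629 + j(34, -154)/t(-216, -171) = -12478/3629 + (110/7 + (1/7)*34 - 1/7*34*(-154)**2)/(-143 + (-171)**2 - 181*(-216)) = -12478*1/3629 + (110/7 + 34/7 - 1/7*34*23716)/(-143 + 29241 + 39096) = -12478/3629 + (110/7 + 34/7 - 115192)/68194 = -12478/3629 - 806200/7*1/68194 = -12478/3629 - 403100/238679 = -4441086462/866166091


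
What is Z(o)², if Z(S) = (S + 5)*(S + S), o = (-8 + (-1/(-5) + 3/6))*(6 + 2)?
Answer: 24313541184/625 ≈ 3.8902e+7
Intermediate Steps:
o = -292/5 (o = (-8 + (-1*(-⅕) + 3*(⅙)))*8 = (-8 + (⅕ + ½))*8 = (-8 + 7/10)*8 = -73/10*8 = -292/5 ≈ -58.400)
Z(S) = 2*S*(5 + S) (Z(S) = (5 + S)*(2*S) = 2*S*(5 + S))
Z(o)² = (2*(-292/5)*(5 - 292/5))² = (2*(-292/5)*(-267/5))² = (155928/25)² = 24313541184/625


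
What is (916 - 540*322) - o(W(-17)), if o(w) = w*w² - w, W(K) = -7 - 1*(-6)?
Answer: -172964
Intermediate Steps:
W(K) = -1 (W(K) = -7 + 6 = -1)
o(w) = w³ - w
(916 - 540*322) - o(W(-17)) = (916 - 540*322) - ((-1)³ - 1*(-1)) = (916 - 173880) - (-1 + 1) = -172964 - 1*0 = -172964 + 0 = -172964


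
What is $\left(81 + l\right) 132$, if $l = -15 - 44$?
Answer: $2904$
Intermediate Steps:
$l = -59$ ($l = -15 - 44 = -59$)
$\left(81 + l\right) 132 = \left(81 - 59\right) 132 = 22 \cdot 132 = 2904$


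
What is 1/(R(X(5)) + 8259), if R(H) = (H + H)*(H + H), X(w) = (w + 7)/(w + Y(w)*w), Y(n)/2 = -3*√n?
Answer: 55131414425/455337527265867 - 19200*√5/151779175755289 ≈ 0.00012108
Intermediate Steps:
Y(n) = -6*√n (Y(n) = 2*(-3*√n) = -6*√n)
X(w) = (7 + w)/(w - 6*w^(3/2)) (X(w) = (w + 7)/(w + (-6*√w)*w) = (7 + w)/(w - 6*w^(3/2)))
R(H) = 4*H² (R(H) = (2*H)*(2*H) = 4*H²)
1/(R(X(5)) + 8259) = 1/(4*((7 + 5)/(5 - 30*√5))² + 8259) = 1/(4*(12/(5 - 30*√5))² + 8259) = 1/(4*(144/(5 - 30*√5)²) + 8259) = 1/(576/(5 - 30*√5)² + 8259) = 1/(8259 + 576/(5 - 30*√5)²)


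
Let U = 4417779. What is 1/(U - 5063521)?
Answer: -1/645742 ≈ -1.5486e-6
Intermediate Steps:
1/(U - 5063521) = 1/(4417779 - 5063521) = 1/(-645742) = -1/645742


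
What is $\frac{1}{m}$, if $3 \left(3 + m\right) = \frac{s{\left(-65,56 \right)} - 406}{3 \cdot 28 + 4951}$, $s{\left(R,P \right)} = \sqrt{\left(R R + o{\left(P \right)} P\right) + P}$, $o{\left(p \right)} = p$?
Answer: $- \frac{230205235}{696800808} - \frac{5035 \sqrt{7417}}{696800808} \approx -0.331$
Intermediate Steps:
$s{\left(R,P \right)} = \sqrt{P + P^{2} + R^{2}}$ ($s{\left(R,P \right)} = \sqrt{\left(R R + P P\right) + P} = \sqrt{\left(R^{2} + P^{2}\right) + P} = \sqrt{\left(P^{2} + R^{2}\right) + P} = \sqrt{P + P^{2} + R^{2}}$)
$m = - \frac{45721}{15105} + \frac{\sqrt{7417}}{15105}$ ($m = -3 + \frac{\left(\sqrt{56 + 56^{2} + \left(-65\right)^{2}} - 406\right) \frac{1}{3 \cdot 28 + 4951}}{3} = -3 + \frac{\left(\sqrt{56 + 3136 + 4225} - 406\right) \frac{1}{84 + 4951}}{3} = -3 + \frac{\left(\sqrt{7417} - 406\right) \frac{1}{5035}}{3} = -3 + \frac{\left(-406 + \sqrt{7417}\right) \frac{1}{5035}}{3} = -3 + \frac{- \frac{406}{5035} + \frac{\sqrt{7417}}{5035}}{3} = -3 - \left(\frac{406}{15105} - \frac{\sqrt{7417}}{15105}\right) = - \frac{45721}{15105} + \frac{\sqrt{7417}}{15105} \approx -3.0212$)
$\frac{1}{m} = \frac{1}{- \frac{45721}{15105} + \frac{\sqrt{7417}}{15105}}$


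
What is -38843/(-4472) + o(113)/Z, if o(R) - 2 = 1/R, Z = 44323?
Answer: 194546141801/22398007528 ≈ 8.6859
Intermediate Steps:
o(R) = 2 + 1/R
-38843/(-4472) + o(113)/Z = -38843/(-4472) + (2 + 1/113)/44323 = -38843*(-1/4472) + (2 + 1/113)*(1/44323) = 38843/4472 + (227/113)*(1/44323) = 38843/4472 + 227/5008499 = 194546141801/22398007528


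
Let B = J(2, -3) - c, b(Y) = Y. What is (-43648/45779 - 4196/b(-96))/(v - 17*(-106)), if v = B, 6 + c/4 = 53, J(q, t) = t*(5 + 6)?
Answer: 46974619/1737038376 ≈ 0.027043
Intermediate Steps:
J(q, t) = 11*t (J(q, t) = t*11 = 11*t)
c = 188 (c = -24 + 4*53 = -24 + 212 = 188)
B = -221 (B = 11*(-3) - 1*188 = -33 - 188 = -221)
v = -221
(-43648/45779 - 4196/b(-96))/(v - 17*(-106)) = (-43648/45779 - 4196/(-96))/(-221 - 17*(-106)) = (-43648*1/45779 - 4196*(-1/96))/(-221 + 1802) = (-43648/45779 + 1049/24)/1581 = (46974619/1098696)*(1/1581) = 46974619/1737038376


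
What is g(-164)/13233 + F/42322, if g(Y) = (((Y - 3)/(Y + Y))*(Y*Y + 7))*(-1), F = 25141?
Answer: -40510862069/91847712264 ≈ -0.44107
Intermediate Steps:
g(Y) = -(-3 + Y)*(7 + Y**2)/(2*Y) (g(Y) = (((-3 + Y)/((2*Y)))*(Y**2 + 7))*(-1) = (((-3 + Y)*(1/(2*Y)))*(7 + Y**2))*(-1) = (((-3 + Y)/(2*Y))*(7 + Y**2))*(-1) = ((-3 + Y)*(7 + Y**2)/(2*Y))*(-1) = -(-3 + Y)*(7 + Y**2)/(2*Y))
g(-164)/13233 + F/42322 = ((1/2)*(21 - 1*(-164)*(7 + (-164)**2 - 3*(-164)))/(-164))/13233 + 25141/42322 = ((1/2)*(-1/164)*(21 - 1*(-164)*(7 + 26896 + 492)))*(1/13233) + 25141*(1/42322) = ((1/2)*(-1/164)*(21 - 1*(-164)*27395))*(1/13233) + 25141/42322 = ((1/2)*(-1/164)*(21 + 4492780))*(1/13233) + 25141/42322 = ((1/2)*(-1/164)*4492801)*(1/13233) + 25141/42322 = -4492801/328*1/13233 + 25141/42322 = -4492801/4340424 + 25141/42322 = -40510862069/91847712264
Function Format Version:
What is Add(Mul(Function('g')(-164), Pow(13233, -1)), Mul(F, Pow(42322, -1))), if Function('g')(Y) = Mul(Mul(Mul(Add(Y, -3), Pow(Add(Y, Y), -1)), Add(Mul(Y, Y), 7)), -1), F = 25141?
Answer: Rational(-40510862069, 91847712264) ≈ -0.44107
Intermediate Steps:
Function('g')(Y) = Mul(Rational(-1, 2), Pow(Y, -1), Add(-3, Y), Add(7, Pow(Y, 2))) (Function('g')(Y) = Mul(Mul(Mul(Add(-3, Y), Pow(Mul(2, Y), -1)), Add(Pow(Y, 2), 7)), -1) = Mul(Mul(Mul(Add(-3, Y), Mul(Rational(1, 2), Pow(Y, -1))), Add(7, Pow(Y, 2))), -1) = Mul(Mul(Mul(Rational(1, 2), Pow(Y, -1), Add(-3, Y)), Add(7, Pow(Y, 2))), -1) = Mul(Mul(Rational(1, 2), Pow(Y, -1), Add(-3, Y), Add(7, Pow(Y, 2))), -1) = Mul(Rational(-1, 2), Pow(Y, -1), Add(-3, Y), Add(7, Pow(Y, 2))))
Add(Mul(Function('g')(-164), Pow(13233, -1)), Mul(F, Pow(42322, -1))) = Add(Mul(Mul(Rational(1, 2), Pow(-164, -1), Add(21, Mul(-1, -164, Add(7, Pow(-164, 2), Mul(-3, -164))))), Pow(13233, -1)), Mul(25141, Pow(42322, -1))) = Add(Mul(Mul(Rational(1, 2), Rational(-1, 164), Add(21, Mul(-1, -164, Add(7, 26896, 492)))), Rational(1, 13233)), Mul(25141, Rational(1, 42322))) = Add(Mul(Mul(Rational(1, 2), Rational(-1, 164), Add(21, Mul(-1, -164, 27395))), Rational(1, 13233)), Rational(25141, 42322)) = Add(Mul(Mul(Rational(1, 2), Rational(-1, 164), Add(21, 4492780)), Rational(1, 13233)), Rational(25141, 42322)) = Add(Mul(Mul(Rational(1, 2), Rational(-1, 164), 4492801), Rational(1, 13233)), Rational(25141, 42322)) = Add(Mul(Rational(-4492801, 328), Rational(1, 13233)), Rational(25141, 42322)) = Add(Rational(-4492801, 4340424), Rational(25141, 42322)) = Rational(-40510862069, 91847712264)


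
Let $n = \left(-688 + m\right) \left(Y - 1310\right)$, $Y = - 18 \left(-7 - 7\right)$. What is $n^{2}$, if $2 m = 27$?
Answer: $509254931641$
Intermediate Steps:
$m = \frac{27}{2}$ ($m = \frac{1}{2} \cdot 27 = \frac{27}{2} \approx 13.5$)
$Y = 252$ ($Y = \left(-18\right) \left(-14\right) = 252$)
$n = 713621$ ($n = \left(-688 + \frac{27}{2}\right) \left(252 - 1310\right) = \left(- \frac{1349}{2}\right) \left(-1058\right) = 713621$)
$n^{2} = 713621^{2} = 509254931641$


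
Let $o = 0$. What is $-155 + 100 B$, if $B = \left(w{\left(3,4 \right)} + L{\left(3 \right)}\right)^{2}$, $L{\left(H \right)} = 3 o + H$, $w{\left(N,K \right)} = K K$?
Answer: $35945$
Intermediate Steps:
$w{\left(N,K \right)} = K^{2}$
$L{\left(H \right)} = H$ ($L{\left(H \right)} = 3 \cdot 0 + H = 0 + H = H$)
$B = 361$ ($B = \left(4^{2} + 3\right)^{2} = \left(16 + 3\right)^{2} = 19^{2} = 361$)
$-155 + 100 B = -155 + 100 \cdot 361 = -155 + 36100 = 35945$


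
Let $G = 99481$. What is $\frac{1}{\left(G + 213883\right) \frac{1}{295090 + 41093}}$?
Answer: $\frac{336183}{313364} \approx 1.0728$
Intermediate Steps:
$\frac{1}{\left(G + 213883\right) \frac{1}{295090 + 41093}} = \frac{1}{\left(99481 + 213883\right) \frac{1}{295090 + 41093}} = \frac{1}{313364 \cdot \frac{1}{336183}} = \frac{1}{\frac{313364}{336183}} = \frac{336183}{313364}$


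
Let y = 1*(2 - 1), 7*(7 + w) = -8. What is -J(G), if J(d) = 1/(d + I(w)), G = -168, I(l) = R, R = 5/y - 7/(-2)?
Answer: 2/319 ≈ 0.0062696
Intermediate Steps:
w = -57/7 (w = -7 + (1/7)*(-8) = -7 - 8/7 = -57/7 ≈ -8.1429)
y = 1 (y = 1*1 = 1)
R = 17/2 (R = 5/1 - 7/(-2) = 5*1 - 7*(-1/2) = 5 + 7/2 = 17/2 ≈ 8.5000)
I(l) = 17/2
J(d) = 1/(17/2 + d) (J(d) = 1/(d + 17/2) = 1/(17/2 + d))
-J(G) = -2/(17 + 2*(-168)) = -2/(17 - 336) = -2/(-319) = -2*(-1)/319 = -1*(-2/319) = 2/319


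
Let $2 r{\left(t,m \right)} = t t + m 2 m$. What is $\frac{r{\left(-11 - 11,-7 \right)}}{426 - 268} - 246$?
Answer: $- \frac{38577}{158} \approx -244.16$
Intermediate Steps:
$r{\left(t,m \right)} = m^{2} + \frac{t^{2}}{2}$ ($r{\left(t,m \right)} = \frac{t t + m 2 m}{2} = \frac{t^{2} + 2 m m}{2} = \frac{t^{2} + 2 m^{2}}{2} = m^{2} + \frac{t^{2}}{2}$)
$\frac{r{\left(-11 - 11,-7 \right)}}{426 - 268} - 246 = \frac{\left(-7\right)^{2} + \frac{\left(-11 - 11\right)^{2}}{2}}{426 - 268} - 246 = \frac{49 + \frac{\left(-11 - 11\right)^{2}}{2}}{158} - 246 = \left(49 + \frac{\left(-22\right)^{2}}{2}\right) \frac{1}{158} - 246 = \left(49 + \frac{1}{2} \cdot 484\right) \frac{1}{158} - 246 = \left(49 + 242\right) \frac{1}{158} - 246 = 291 \cdot \frac{1}{158} - 246 = \frac{291}{158} - 246 = - \frac{38577}{158}$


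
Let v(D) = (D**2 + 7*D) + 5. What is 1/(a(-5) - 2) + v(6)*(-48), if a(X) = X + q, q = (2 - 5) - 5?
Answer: -59761/15 ≈ -3984.1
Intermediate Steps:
q = -8 (q = -3 - 5 = -8)
a(X) = -8 + X (a(X) = X - 8 = -8 + X)
v(D) = 5 + D**2 + 7*D
1/(a(-5) - 2) + v(6)*(-48) = 1/((-8 - 5) - 2) + (5 + 6**2 + 7*6)*(-48) = 1/(-13 - 2) + (5 + 36 + 42)*(-48) = 1/(-15) + 83*(-48) = -1/15 - 3984 = -59761/15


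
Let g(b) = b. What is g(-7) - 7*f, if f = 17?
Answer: -126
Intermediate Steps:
g(-7) - 7*f = -7 - 7*17 = -7 - 119 = -126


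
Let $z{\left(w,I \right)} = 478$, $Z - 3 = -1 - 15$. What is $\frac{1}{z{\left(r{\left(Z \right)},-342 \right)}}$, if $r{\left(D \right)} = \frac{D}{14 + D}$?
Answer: $\frac{1}{478} \approx 0.002092$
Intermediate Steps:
$Z = -13$ ($Z = 3 - 16 = -13$)
$\frac{1}{z{\left(r{\left(Z \right)},-342 \right)}} = \frac{1}{478}$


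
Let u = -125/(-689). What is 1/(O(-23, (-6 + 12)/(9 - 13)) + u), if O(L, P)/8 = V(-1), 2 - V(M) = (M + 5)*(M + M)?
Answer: 689/55245 ≈ 0.012472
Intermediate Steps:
V(M) = 2 - 2*M*(5 + M) (V(M) = 2 - (M + 5)*(M + M) = 2 - (5 + M)*2*M = 2 - 2*M*(5 + M))
O(L, P) = 80 (O(L, P) = 8*(2 - 10*(-1) - 2*(-1)²) = 8*(2 + 10 - 2*1) = 8*(2 + 10 - 2) = 8*10 = 80)
u = 125/689 (u = -125*(-1/689) = 125/689 ≈ 0.18142)
1/(O(-23, (-6 + 12)/(9 - 13)) + u) = 1/(80 + 125/689) = 1/(55245/689) = 689/55245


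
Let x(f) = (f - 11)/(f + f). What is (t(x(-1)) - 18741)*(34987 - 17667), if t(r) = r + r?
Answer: -324386280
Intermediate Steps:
x(f) = (-11 + f)/(2*f) (x(f) = (-11 + f)/((2*f)) = (-11 + f)*(1/(2*f)) = (-11 + f)/(2*f))
t(r) = 2*r
(t(x(-1)) - 18741)*(34987 - 17667) = (2*((½)*(-11 - 1)/(-1)) - 18741)*(34987 - 17667) = (2*((½)*(-1)*(-12)) - 18741)*17320 = (2*6 - 18741)*17320 = (12 - 18741)*17320 = -18729*17320 = -324386280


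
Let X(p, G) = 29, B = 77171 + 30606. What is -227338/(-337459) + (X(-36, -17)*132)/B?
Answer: 25793600678/36370318643 ≈ 0.70919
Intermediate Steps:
B = 107777
-227338/(-337459) + (X(-36, -17)*132)/B = -227338/(-337459) + (29*132)/107777 = -227338*(-1/337459) + 3828*(1/107777) = 227338/337459 + 3828/107777 = 25793600678/36370318643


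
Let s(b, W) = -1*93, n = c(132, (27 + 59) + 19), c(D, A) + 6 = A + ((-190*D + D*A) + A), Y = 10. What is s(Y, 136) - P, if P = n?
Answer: 10923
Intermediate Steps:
c(D, A) = -6 - 190*D + 2*A + A*D (c(D, A) = -6 + (A + ((-190*D + D*A) + A)) = -6 + (A + ((-190*D + A*D) + A)) = -6 + (A + (A - 190*D + A*D)) = -6 + (-190*D + 2*A + A*D) = -6 - 190*D + 2*A + A*D)
n = -11016 (n = -6 - 190*132 + 2*((27 + 59) + 19) + ((27 + 59) + 19)*132 = -6 - 25080 + 2*(86 + 19) + (86 + 19)*132 = -6 - 25080 + 2*105 + 105*132 = -6 - 25080 + 210 + 13860 = -11016)
s(b, W) = -93
P = -11016
s(Y, 136) - P = -93 - 1*(-11016) = -93 + 11016 = 10923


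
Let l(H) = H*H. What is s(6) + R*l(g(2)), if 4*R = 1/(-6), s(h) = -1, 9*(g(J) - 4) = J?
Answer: -847/486 ≈ -1.7428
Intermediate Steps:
g(J) = 4 + J/9
l(H) = H**2
R = -1/24 (R = (1/4)/(-6) = (1/4)*(-1/6) = -1/24 ≈ -0.041667)
s(6) + R*l(g(2)) = -1 - (4 + (1/9)*2)**2/24 = -1 - (4 + 2/9)**2/24 = -1 - (38/9)**2/24 = -1 - 1/24*1444/81 = -1 - 361/486 = -847/486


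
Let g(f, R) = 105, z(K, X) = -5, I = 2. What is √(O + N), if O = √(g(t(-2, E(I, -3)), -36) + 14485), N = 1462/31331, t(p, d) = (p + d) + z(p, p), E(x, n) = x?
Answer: √(158498 + 3396649*√14590)/1843 ≈ 10.993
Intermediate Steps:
t(p, d) = -5 + d + p (t(p, d) = (p + d) - 5 = (d + p) - 5 = -5 + d + p)
N = 86/1843 (N = 1462*(1/31331) = 86/1843 ≈ 0.046663)
O = √14590 (O = √(105 + 14485) = √14590 ≈ 120.79)
√(O + N) = √(√14590 + 86/1843) = √(86/1843 + √14590)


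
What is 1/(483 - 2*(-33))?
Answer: 1/549 ≈ 0.0018215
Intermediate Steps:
1/(483 - 2*(-33)) = 1/(483 + 66) = 1/549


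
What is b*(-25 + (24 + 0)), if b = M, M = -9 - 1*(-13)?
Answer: -4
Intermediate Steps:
M = 4 (M = -9 + 13 = 4)
b = 4
b*(-25 + (24 + 0)) = 4*(-25 + (24 + 0)) = 4*(-25 + 24) = 4*(-1) = -4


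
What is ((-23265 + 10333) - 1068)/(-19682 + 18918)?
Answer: 3500/191 ≈ 18.325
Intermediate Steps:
((-23265 + 10333) - 1068)/(-19682 + 18918) = (-12932 - 1068)/(-764) = -14000*(-1/764) = 3500/191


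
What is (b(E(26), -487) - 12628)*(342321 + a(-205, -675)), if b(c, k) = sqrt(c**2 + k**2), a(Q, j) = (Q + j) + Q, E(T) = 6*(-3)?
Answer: -4309128208 + 341236*sqrt(237493) ≈ -4.1428e+9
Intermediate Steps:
E(T) = -18
a(Q, j) = j + 2*Q
(b(E(26), -487) - 12628)*(342321 + a(-205, -675)) = (sqrt((-18)**2 + (-487)**2) - 12628)*(342321 + (-675 + 2*(-205))) = (sqrt(324 + 237169) - 12628)*(342321 + (-675 - 410)) = (sqrt(237493) - 12628)*(342321 - 1085) = (-12628 + sqrt(237493))*341236 = -4309128208 + 341236*sqrt(237493)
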